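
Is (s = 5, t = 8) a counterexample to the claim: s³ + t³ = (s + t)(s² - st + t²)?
Substituting s = 5, t = 8:
LHS = 5³ + 8³ = 637
RHS = (5 + 8)(5² - 5·8 + 8²) = 637

The sides agree, so this pair does not disprove the claim.

Answer: No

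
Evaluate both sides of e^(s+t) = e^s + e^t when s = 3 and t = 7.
LHS = e^(3+7) = e^10 ≈ 22026.5
RHS = e^3 + e^7 ≈ 1117

LHS ≠ RHS (they differ by about 20909.7), so the equation does not hold here.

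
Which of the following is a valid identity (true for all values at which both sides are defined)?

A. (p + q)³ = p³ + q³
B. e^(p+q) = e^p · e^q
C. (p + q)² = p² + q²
A: fails at (4, 4) — LHS = 512, RHS = 128.
B: holds — e.g. at (1, 2), both sides equal e^3 ≈ 20.09.
C: fails at (1, 1) — LHS = 4, RHS = 2.

Answer: B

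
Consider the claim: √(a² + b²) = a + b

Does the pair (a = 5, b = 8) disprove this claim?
Substituting a = 5, b = 8:
LHS = √(5² + 8²) = √(89) ≈ 9.434
RHS = 5 + 8 = 13

Since LHS ≠ RHS, this pair disproves the claim.

Answer: Yes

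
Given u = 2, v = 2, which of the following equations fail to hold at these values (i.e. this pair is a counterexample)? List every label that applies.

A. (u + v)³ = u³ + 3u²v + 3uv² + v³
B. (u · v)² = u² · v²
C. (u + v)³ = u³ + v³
C

Evaluating each claim at the given values:
A. LHS = 64, RHS = 64 → holds here (LHS = RHS)
B. LHS = 16, RHS = 16 → holds here (LHS = RHS)
C. LHS = 64, RHS = 16 → fails here (LHS ≠ RHS)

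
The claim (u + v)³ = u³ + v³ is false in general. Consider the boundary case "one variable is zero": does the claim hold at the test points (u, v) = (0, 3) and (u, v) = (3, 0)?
At (0, 3): LHS = 27, RHS = 27 → equal
At (3, 0): LHS = 27, RHS = 27 → equal

So the claim does hold at both of these boundary points, even though it is not an identity.

Answer: Yes, holds at both test points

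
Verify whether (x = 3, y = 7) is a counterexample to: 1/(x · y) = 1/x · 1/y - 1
Yes

Substituting x = 3, y = 7:
LHS = 1/(3 · 7) = 1/21
RHS = 1/3 · 1/7 - 1 = -20/21

Since LHS ≠ RHS, this pair disproves the claim.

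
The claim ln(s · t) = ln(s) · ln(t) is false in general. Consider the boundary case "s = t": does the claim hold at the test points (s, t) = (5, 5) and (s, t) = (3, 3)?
At (5, 5): LHS = ln(25) ≈ 3.219 ≠ RHS = ln(5)² ≈ 2.59
At (3, 3): LHS = ln(9) ≈ 2.197 ≠ RHS = ln(3)² ≈ 1.207

Answer: No, fails at both test points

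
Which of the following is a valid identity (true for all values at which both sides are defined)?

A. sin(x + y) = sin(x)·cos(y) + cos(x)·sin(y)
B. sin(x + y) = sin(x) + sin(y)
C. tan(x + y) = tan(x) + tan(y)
A

A: holds — e.g. at (2, 4), both sides equal sin(6) ≈ -0.2794.
B: fails at (4, 5) — LHS = sin(9) ≈ 0.4121, RHS = sin(5) + sin(4) ≈ -1.716.
C: fails at (6, 7) — LHS = tan(13) ≈ 0.463, RHS = tan(6) + tan(7) ≈ 0.5804.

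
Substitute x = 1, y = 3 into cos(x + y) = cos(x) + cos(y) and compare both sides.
LHS = cos(1 + 3) = cos(4) ≈ -0.6536
RHS = cos(1) + cos(3) ≈ -0.4497

LHS ≠ RHS (they differ by about 0.204), so the equation does not hold here.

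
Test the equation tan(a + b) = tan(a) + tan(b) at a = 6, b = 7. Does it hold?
Substituting a = 6, b = 7:

LHS = tan(6 + 7) = tan(13) ≈ 0.463
RHS = tan(6) + tan(7) ≈ 0.5804

LHS ≠ RHS, so the equation does not hold at this point.

Answer: Fails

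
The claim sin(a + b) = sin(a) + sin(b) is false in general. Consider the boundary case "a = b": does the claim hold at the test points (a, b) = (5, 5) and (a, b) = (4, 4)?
At (5, 5): LHS = sin(10) ≈ -0.544 ≠ RHS = 2·sin(5) ≈ -1.918
At (4, 4): LHS = sin(8) ≈ 0.9894 ≠ RHS = 2·sin(4) ≈ -1.514

Answer: No, fails at both test points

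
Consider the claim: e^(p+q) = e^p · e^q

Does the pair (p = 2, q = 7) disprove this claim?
No

Substituting p = 2, q = 7:
LHS = e^(2+7) = e^9 ≈ 8103
RHS = e^2 · e^7 = e^9 ≈ 8103

The sides agree, so this pair does not disprove the claim.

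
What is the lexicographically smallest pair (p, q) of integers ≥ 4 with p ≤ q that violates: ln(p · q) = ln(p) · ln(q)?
Substituting (4, 4) into the claim:
LHS = ln(4 · 4) = ln(16) ≈ 2.773
RHS = ln(4) · ln(4) = ln(4)² ≈ 1.922

Since LHS ≠ RHS, this pair disproves the claim, and no lexicographically smaller pair (p ≤ q, integers ≥ 4) does.

For instance (8, 10) is also a counterexample (LHS = ln(80) ≈ 4.382, RHS = ln(8)·ln(10) ≈ 4.788), but it's lexicographically larger.

Answer: (p, q) = (4, 4)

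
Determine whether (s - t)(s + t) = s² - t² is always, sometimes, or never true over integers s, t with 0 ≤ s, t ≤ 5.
The identity holds for every pair in the range. For instance at (s, t) = (3, 5): both sides equal -16.

Answer: Always true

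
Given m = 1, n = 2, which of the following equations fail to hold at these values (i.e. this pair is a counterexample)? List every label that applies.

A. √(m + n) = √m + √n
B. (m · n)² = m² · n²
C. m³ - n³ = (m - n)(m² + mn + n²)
A

Evaluating each claim at the given values:
A. LHS = √(3) ≈ 1.732, RHS = 1 + √(2) ≈ 2.414 → fails here (LHS ≠ RHS)
B. LHS = 4, RHS = 4 → holds here (LHS = RHS)
C. LHS = -7, RHS = -7 → holds here (LHS = RHS)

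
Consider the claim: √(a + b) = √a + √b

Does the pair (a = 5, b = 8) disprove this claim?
Substituting a = 5, b = 8:
LHS = √(5 + 8) = √(13) ≈ 3.606
RHS = √5 + √8 = √(5) + 2·√(2) ≈ 5.064

Since LHS ≠ RHS, this pair disproves the claim.

Answer: Yes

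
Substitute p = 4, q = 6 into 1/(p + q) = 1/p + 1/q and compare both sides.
LHS = 1/(4 + 6) = 1/10
RHS = 1/4 + 1/6 = 5/12

LHS ≠ RHS, so the equation does not hold here.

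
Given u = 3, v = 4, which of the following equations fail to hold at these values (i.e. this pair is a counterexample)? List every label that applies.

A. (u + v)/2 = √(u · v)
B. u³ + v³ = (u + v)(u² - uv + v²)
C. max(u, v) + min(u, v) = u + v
Evaluating each claim at the given values:
A. LHS = 7/2, RHS = 2·√(3) ≈ 3.464 → fails here (LHS ≠ RHS)
B. LHS = 91, RHS = 91 → holds here (LHS = RHS)
C. LHS = 7, RHS = 7 → holds here (LHS = RHS)

Answer: A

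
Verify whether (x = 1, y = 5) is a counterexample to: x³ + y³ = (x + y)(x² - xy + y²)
No

Substituting x = 1, y = 5:
LHS = 1³ + 5³ = 126
RHS = (1 + 5)(1² - 1·5 + 5²) = 126

The sides agree, so this pair does not disprove the claim.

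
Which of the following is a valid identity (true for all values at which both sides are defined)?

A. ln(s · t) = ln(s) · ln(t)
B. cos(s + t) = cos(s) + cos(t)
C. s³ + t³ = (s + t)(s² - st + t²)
A: fails at (3, 3) — LHS = ln(9) ≈ 2.197, RHS = ln(3)² ≈ 1.207.
B: fails at (2, 2) — LHS = cos(4) ≈ -0.6536, RHS = 2·cos(2) ≈ -0.8323.
C: holds — e.g. at (3, 5), both sides equal 152.

Answer: C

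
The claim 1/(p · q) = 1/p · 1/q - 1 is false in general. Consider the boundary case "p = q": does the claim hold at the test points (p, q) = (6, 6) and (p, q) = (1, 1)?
At (6, 6): LHS = 1/36 ≠ RHS = -35/36
At (1, 1): LHS = 1 ≠ RHS = 0

Answer: No, fails at both test points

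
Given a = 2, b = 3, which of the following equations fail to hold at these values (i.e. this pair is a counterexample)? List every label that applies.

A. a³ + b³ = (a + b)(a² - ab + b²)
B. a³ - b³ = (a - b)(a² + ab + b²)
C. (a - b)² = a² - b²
C

Evaluating each claim at the given values:
A. LHS = 35, RHS = 35 → holds here (LHS = RHS)
B. LHS = -19, RHS = -19 → holds here (LHS = RHS)
C. LHS = 1, RHS = -5 → fails here (LHS ≠ RHS)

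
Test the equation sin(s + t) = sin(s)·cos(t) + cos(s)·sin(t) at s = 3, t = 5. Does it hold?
Substituting s = 3, t = 5:

LHS = sin(3 + 5) = sin(8) ≈ 0.9894
RHS = sin(3)·cos(5) + cos(3)·sin(5) = sin(3)·cos(5) + sin(5)·cos(3) ≈ 0.9894

LHS = RHS, so the equation holds at this point.

Answer: Holds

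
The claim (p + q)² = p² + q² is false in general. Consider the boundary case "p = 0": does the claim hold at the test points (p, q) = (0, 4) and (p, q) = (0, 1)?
At (0, 4): LHS = 16, RHS = 16 → equal
At (0, 1): LHS = 1, RHS = 1 → equal

So the claim does hold at both of these boundary points, even though it is not an identity.

Answer: Yes, holds at both test points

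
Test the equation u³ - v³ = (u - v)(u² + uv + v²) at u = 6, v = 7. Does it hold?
Holds

Substituting u = 6, v = 7:

LHS = 6³ - 7³ = -127
RHS = (6 - 7)(6² + 6·7 + 7²) = -127

LHS = RHS, so the equation holds at this point.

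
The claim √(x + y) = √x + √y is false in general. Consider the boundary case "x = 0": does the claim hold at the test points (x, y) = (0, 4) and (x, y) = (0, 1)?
At (0, 4): LHS = 2, RHS = 2 → equal
At (0, 1): LHS = 1, RHS = 1 → equal

So the claim does hold at both of these boundary points, even though it is not an identity.

Answer: Yes, holds at both test points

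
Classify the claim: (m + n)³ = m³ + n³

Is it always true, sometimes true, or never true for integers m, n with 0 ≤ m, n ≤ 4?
It holds at (m, n) = (2, 0) (both sides equal 8), but fails at (m, n) = (4, 1) (LHS = 125, RHS = 65).

Answer: Sometimes true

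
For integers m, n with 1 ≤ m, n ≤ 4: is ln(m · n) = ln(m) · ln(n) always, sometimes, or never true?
It holds at (m, n) = (1, 1) (both sides equal 0), but fails at (m, n) = (2, 4) (LHS = ln(8) ≈ 2.079, RHS = ln(2)·ln(4) ≈ 0.9609).

Answer: Sometimes true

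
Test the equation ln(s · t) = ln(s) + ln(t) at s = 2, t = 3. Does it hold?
Substituting s = 2, t = 3:

LHS = ln(2 · 3) = ln(6) ≈ 1.792
RHS = ln(2) + ln(3) ≈ 1.792

LHS = RHS, so the equation holds at this point.

Answer: Holds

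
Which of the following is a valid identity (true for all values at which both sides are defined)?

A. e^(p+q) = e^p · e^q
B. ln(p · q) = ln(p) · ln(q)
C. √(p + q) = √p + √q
A

A: holds — e.g. at (1, 4), both sides equal e^5 ≈ 148.4.
B: fails at (2, 4) — LHS = ln(8) ≈ 2.079, RHS = ln(2)·ln(4) ≈ 0.9609.
C: fails at (1, 1) — LHS = √(2) ≈ 1.414, RHS = 2.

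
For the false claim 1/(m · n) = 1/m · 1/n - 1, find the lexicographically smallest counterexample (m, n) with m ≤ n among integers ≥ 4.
(m, n) = (4, 4)

Substituting (4, 4) into the claim:
LHS = 1/(4 · 4) = 1/16
RHS = 1/4 · 1/4 - 1 = -15/16

Since LHS ≠ RHS, this pair disproves the claim, and no lexicographically smaller pair (m ≤ n, integers ≥ 4) does.

For instance (10, 11) is also a counterexample (LHS = 1/110, RHS = -109/110), but it's lexicographically larger.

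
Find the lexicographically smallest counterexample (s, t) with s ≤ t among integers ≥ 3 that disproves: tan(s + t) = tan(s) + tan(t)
(s, t) = (3, 3)

Substituting (3, 3) into the claim:
LHS = tan(3 + 3) = tan(6) ≈ -0.291
RHS = tan(3) + tan(3) = 2·tan(3) ≈ -0.2851

Since LHS ≠ RHS, this pair disproves the claim, and no lexicographically smaller pair (s ≤ t, integers ≥ 3) does.

For instance (6, 6) is also a counterexample (LHS = tan(12) ≈ -0.6359, RHS = 2·tan(6) ≈ -0.582), but it's lexicographically larger.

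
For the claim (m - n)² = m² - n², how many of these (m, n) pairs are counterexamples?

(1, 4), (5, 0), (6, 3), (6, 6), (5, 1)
3

Testing each pair:
(1, 4): LHS = 9, RHS = -15 → counterexample
(5, 0): LHS = 25, RHS = 25 → satisfies claim
(6, 3): LHS = 9, RHS = 27 → counterexample
(6, 6): LHS = 0, RHS = 0 → satisfies claim
(5, 1): LHS = 16, RHS = 24 → counterexample

That makes 3 counterexamples.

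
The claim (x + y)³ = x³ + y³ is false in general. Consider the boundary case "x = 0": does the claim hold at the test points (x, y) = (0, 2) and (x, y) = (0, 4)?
Yes, holds at both test points

At (0, 2): LHS = 8, RHS = 8 → equal
At (0, 4): LHS = 64, RHS = 64 → equal

So the claim does hold at both of these boundary points, even though it is not an identity.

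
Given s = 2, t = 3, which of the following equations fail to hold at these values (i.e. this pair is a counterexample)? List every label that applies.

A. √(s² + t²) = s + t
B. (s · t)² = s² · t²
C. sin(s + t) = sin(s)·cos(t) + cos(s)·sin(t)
Evaluating each claim at the given values:
A. LHS = √(13) ≈ 3.606, RHS = 5 → fails here (LHS ≠ RHS)
B. LHS = 36, RHS = 36 → holds here (LHS = RHS)
C. LHS = sin(5) ≈ -0.9589, RHS = sin(2)·cos(3) + sin(3)·cos(2) ≈ -0.9589 → holds here (LHS = RHS)

Answer: A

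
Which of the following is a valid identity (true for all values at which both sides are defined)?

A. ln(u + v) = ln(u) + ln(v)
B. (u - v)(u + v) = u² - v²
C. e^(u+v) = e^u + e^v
A: fails at (5, 5) — LHS = ln(10) ≈ 2.303, RHS = 2·ln(5) ≈ 3.219.
B: holds — e.g. at (6, 7), both sides equal -13.
C: fails at (4, 4) — LHS = e^8 ≈ 2981, RHS = 2·e^4 ≈ 109.2.

Answer: B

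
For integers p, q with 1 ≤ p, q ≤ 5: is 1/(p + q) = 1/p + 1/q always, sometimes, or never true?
Never true

The claim fails for every pair in the range. For instance at (p, q) = (4, 4): LHS = 1/8, RHS = 1/2.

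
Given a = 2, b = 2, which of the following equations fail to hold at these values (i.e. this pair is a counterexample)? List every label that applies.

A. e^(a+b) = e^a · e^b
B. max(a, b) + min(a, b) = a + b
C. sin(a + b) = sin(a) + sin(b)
Evaluating each claim at the given values:
A. LHS = e^4 ≈ 54.6, RHS = e^4 ≈ 54.6 → holds here (LHS = RHS)
B. LHS = 4, RHS = 4 → holds here (LHS = RHS)
C. LHS = sin(4) ≈ -0.7568, RHS = 2·sin(2) ≈ 1.819 → fails here (LHS ≠ RHS)

Answer: C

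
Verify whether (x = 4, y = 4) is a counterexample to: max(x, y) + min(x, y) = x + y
Substituting x = 4, y = 4:
LHS = max(4, 4) + min(4, 4) = 8
RHS = 4 + 4 = 8

The sides agree, so this pair does not disprove the claim.

Answer: No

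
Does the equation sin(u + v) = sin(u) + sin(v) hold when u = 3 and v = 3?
Substituting u = 3, v = 3:

LHS = sin(3 + 3) = sin(6) ≈ -0.2794
RHS = sin(3) + sin(3) = 2·sin(3) ≈ 0.2822

LHS ≠ RHS, so the equation does not hold at this point.

Answer: Fails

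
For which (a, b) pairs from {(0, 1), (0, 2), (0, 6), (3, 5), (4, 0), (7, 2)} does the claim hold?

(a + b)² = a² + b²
(0, 1), (0, 2), (0, 6), (4, 0)

Testing each pair:
(0, 1): LHS = 1, RHS = 1 → holds
(0, 2): LHS = 4, RHS = 4 → holds
(0, 6): LHS = 36, RHS = 36 → holds
(3, 5): LHS = 64, RHS = 34 → fails
(4, 0): LHS = 16, RHS = 16 → holds
(7, 2): LHS = 81, RHS = 53 → fails

4 of 6 pairs satisfy the claim.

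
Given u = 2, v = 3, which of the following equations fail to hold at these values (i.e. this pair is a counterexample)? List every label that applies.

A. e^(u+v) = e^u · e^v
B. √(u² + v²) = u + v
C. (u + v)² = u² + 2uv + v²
B

Evaluating each claim at the given values:
A. LHS = e^5 ≈ 148.4, RHS = e^5 ≈ 148.4 → holds here (LHS = RHS)
B. LHS = √(13) ≈ 3.606, RHS = 5 → fails here (LHS ≠ RHS)
C. LHS = 25, RHS = 25 → holds here (LHS = RHS)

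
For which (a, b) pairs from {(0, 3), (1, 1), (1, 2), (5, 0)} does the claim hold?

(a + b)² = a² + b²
Testing each pair:
(0, 3): LHS = 9, RHS = 9 → holds
(1, 1): LHS = 4, RHS = 2 → fails
(1, 2): LHS = 9, RHS = 5 → fails
(5, 0): LHS = 25, RHS = 25 → holds

2 of 4 pairs satisfy the claim.

Answer: (0, 3), (5, 0)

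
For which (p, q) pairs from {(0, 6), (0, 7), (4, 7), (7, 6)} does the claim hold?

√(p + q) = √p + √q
(0, 6), (0, 7)

Testing each pair:
(0, 6): LHS = √(6) ≈ 2.449, RHS = √(6) ≈ 2.449 → holds
(0, 7): LHS = √(7) ≈ 2.646, RHS = √(7) ≈ 2.646 → holds
(4, 7): LHS = √(11) ≈ 3.317, RHS = 2 + √(7) ≈ 4.646 → fails
(7, 6): LHS = √(13) ≈ 3.606, RHS = √(6) + √(7) ≈ 5.095 → fails

2 of 4 pairs satisfy the claim.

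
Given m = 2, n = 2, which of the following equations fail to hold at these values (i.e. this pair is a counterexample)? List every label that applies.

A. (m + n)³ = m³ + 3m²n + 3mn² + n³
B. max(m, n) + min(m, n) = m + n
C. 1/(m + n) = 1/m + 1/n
C

Evaluating each claim at the given values:
A. LHS = 64, RHS = 64 → holds here (LHS = RHS)
B. LHS = 4, RHS = 4 → holds here (LHS = RHS)
C. LHS = 1/4, RHS = 1 → fails here (LHS ≠ RHS)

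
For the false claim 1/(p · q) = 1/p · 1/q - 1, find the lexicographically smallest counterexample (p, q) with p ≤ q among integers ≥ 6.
(p, q) = (6, 6)

Substituting (6, 6) into the claim:
LHS = 1/(6 · 6) = 1/36
RHS = 1/6 · 1/6 - 1 = -35/36

Since LHS ≠ RHS, this pair disproves the claim, and no lexicographically smaller pair (p ≤ q, integers ≥ 6) does.

For instance (11, 12) is also a counterexample (LHS = 1/132, RHS = -131/132), but it's lexicographically larger.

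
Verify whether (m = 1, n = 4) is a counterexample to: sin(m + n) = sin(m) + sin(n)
Substituting m = 1, n = 4:
LHS = sin(1 + 4) = sin(5) ≈ -0.9589
RHS = sin(1) + sin(4) ≈ 0.08467

Since LHS ≠ RHS, this pair disproves the claim.

Answer: Yes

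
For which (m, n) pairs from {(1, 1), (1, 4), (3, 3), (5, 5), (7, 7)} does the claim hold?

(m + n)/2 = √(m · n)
Testing each pair:
(1, 1): LHS = 1, RHS = 1 → holds
(1, 4): LHS = 5/2, RHS = 2 → fails
(3, 3): LHS = 3, RHS = 3 → holds
(5, 5): LHS = 5, RHS = 5 → holds
(7, 7): LHS = 7, RHS = 7 → holds

4 of 5 pairs satisfy the claim.

Answer: (1, 1), (3, 3), (5, 5), (7, 7)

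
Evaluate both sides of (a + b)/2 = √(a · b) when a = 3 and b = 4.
LHS = (3 + 4)/2 = 7/2
RHS = √(3 · 4) = 2·√(3) ≈ 3.464

LHS ≠ RHS (they differ by about 0.0359), so the equation does not hold here.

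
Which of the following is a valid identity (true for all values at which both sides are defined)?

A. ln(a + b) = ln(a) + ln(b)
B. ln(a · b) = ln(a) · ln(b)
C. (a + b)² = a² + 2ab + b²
A: fails at (3, 5) — LHS = ln(8) ≈ 2.079, RHS = ln(3) + ln(5) ≈ 2.708.
B: fails at (3, 4) — LHS = ln(12) ≈ 2.485, RHS = ln(3)·ln(4) ≈ 1.523.
C: holds — e.g. at (2, 3), both sides equal 25.

Answer: C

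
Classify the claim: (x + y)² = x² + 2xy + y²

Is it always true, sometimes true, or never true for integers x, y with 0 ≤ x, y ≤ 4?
Always true

The identity holds for every pair in the range. For instance at (x, y) = (2, 0): both sides equal 4.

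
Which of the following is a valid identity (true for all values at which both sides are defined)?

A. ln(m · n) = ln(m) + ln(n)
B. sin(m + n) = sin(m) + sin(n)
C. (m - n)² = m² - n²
A

A: holds — e.g. at (1, 1), both sides equal 0.
B: fails at (1, 2) — LHS = sin(3) ≈ 0.1411, RHS = sin(1) + sin(2) ≈ 1.751.
C: fails at (6, 7) — LHS = 1, RHS = -13.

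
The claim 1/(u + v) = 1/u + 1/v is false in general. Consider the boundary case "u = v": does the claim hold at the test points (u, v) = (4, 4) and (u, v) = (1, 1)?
No, fails at both test points

At (4, 4): LHS = 1/8 ≠ RHS = 1/2
At (1, 1): LHS = 1/2 ≠ RHS = 2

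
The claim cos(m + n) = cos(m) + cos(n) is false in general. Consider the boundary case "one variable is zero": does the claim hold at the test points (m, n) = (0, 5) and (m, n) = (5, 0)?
At (0, 5): LHS = cos(5) ≈ 0.2837 ≠ RHS = cos(5) + 1 ≈ 1.284
At (5, 0): LHS = cos(5) ≈ 0.2837 ≠ RHS = cos(5) + 1 ≈ 1.284

Answer: No, fails at both test points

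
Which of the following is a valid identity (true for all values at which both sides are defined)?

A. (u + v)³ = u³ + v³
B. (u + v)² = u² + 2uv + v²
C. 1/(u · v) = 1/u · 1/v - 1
B

A: fails at (6, 7) — LHS = 2197, RHS = 559.
B: holds — e.g. at (4, 4), both sides equal 64.
C: fails at (2, 7) — LHS = 1/14, RHS = -13/14.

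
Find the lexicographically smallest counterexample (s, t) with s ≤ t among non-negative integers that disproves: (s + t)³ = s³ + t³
At (0, 1): both sides equal 1, so it holds there.
At (0, 3): both sides equal 27, so it holds there.

Substituting (1, 1) into the claim:
LHS = (1 + 1)³ = 8
RHS = 1³ + 1³ = 2

Since LHS ≠ RHS, this pair disproves the claim, and no lexicographically smaller pair (s ≤ t, non-negative integers) does.

For instance (3, 7) is also a counterexample (LHS = 1000, RHS = 370), but it's lexicographically larger.

Answer: (s, t) = (1, 1)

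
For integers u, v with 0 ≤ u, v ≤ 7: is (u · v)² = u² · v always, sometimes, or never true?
It holds at (u, v) = (3, 1) (both sides equal 9), but fails at (u, v) = (5, 4) (LHS = 400, RHS = 100).

Answer: Sometimes true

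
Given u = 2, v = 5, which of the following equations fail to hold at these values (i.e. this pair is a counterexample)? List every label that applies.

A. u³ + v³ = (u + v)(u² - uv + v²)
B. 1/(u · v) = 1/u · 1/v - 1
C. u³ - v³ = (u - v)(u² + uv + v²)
B

Evaluating each claim at the given values:
A. LHS = 133, RHS = 133 → holds here (LHS = RHS)
B. LHS = 1/10, RHS = -9/10 → fails here (LHS ≠ RHS)
C. LHS = -117, RHS = -117 → holds here (LHS = RHS)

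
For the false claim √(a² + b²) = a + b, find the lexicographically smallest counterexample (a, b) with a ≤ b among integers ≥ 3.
Substituting (3, 3) into the claim:
LHS = √(3² + 3²) = 3·√(2) ≈ 4.243
RHS = 3 + 3 = 6

Since LHS ≠ RHS, this pair disproves the claim, and no lexicographically smaller pair (a ≤ b, integers ≥ 3) does.

For instance (3, 5) is also a counterexample (LHS = √(34) ≈ 5.831, RHS = 8), but it's lexicographically larger.

Answer: (a, b) = (3, 3)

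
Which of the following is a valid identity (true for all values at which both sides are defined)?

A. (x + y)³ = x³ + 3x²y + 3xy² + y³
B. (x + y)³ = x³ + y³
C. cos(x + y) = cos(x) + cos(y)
A

A: holds — e.g. at (2, 2), both sides equal 64.
B: fails at (1, 2) — LHS = 27, RHS = 9.
C: fails at (4, 5) — LHS = cos(9) ≈ -0.9111, RHS = cos(4) + cos(5) ≈ -0.37.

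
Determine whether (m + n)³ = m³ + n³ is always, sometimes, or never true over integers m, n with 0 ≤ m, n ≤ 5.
It holds at (m, n) = (4, 0) (both sides equal 64), but fails at (m, n) = (5, 5) (LHS = 1000, RHS = 250).

Answer: Sometimes true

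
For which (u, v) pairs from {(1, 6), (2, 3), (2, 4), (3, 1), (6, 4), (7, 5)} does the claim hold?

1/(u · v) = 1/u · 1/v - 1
None

Testing each pair:
(1, 6): LHS = 1/6, RHS = -5/6 → fails
(2, 3): LHS = 1/6, RHS = -5/6 → fails
(2, 4): LHS = 1/8, RHS = -7/8 → fails
(3, 1): LHS = 1/3, RHS = -2/3 → fails
(6, 4): LHS = 1/24, RHS = -23/24 → fails
(7, 5): LHS = 1/35, RHS = -34/35 → fails

No pair satisfies the claim.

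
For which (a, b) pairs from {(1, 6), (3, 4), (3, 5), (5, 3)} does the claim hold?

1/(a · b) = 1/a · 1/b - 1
None

Testing each pair:
(1, 6): LHS = 1/6, RHS = -5/6 → fails
(3, 4): LHS = 1/12, RHS = -11/12 → fails
(3, 5): LHS = 1/15, RHS = -14/15 → fails
(5, 3): LHS = 1/15, RHS = -14/15 → fails

No pair satisfies the claim.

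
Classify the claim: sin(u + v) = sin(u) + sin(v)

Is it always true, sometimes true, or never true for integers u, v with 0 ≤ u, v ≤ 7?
It holds at (u, v) = (4, 0) (both sides equal sin(4) ≈ -0.7568), but fails at (u, v) = (6, 4) (LHS = sin(10) ≈ -0.544, RHS = sin(4) + sin(6) ≈ -1.036).

Answer: Sometimes true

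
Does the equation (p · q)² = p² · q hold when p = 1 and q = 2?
Fails

Substituting p = 1, q = 2:

LHS = (1 · 2)² = 4
RHS = 1² · 2 = 2

LHS ≠ RHS, so the equation does not hold at this point.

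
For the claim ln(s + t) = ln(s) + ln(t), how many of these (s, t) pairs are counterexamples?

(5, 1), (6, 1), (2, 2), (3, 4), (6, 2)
Testing each pair:
(5, 1): LHS = ln(6) ≈ 1.792, RHS = ln(5) ≈ 1.609 → counterexample
(6, 1): LHS = ln(7) ≈ 1.946, RHS = ln(6) ≈ 1.792 → counterexample
(2, 2): LHS = ln(4) ≈ 1.386, RHS = 2·ln(2) ≈ 1.386 → satisfies claim
(3, 4): LHS = ln(7) ≈ 1.946, RHS = ln(3) + ln(4) ≈ 2.485 → counterexample
(6, 2): LHS = ln(8) ≈ 2.079, RHS = ln(2) + ln(6) ≈ 2.485 → counterexample

That makes 4 counterexamples.

Answer: 4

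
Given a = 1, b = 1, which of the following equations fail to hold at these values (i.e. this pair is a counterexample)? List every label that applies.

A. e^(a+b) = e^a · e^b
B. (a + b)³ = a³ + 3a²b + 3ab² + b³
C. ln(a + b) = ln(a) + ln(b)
C

Evaluating each claim at the given values:
A. LHS = e^2 ≈ 7.389, RHS = e^2 ≈ 7.389 → holds here (LHS = RHS)
B. LHS = 8, RHS = 8 → holds here (LHS = RHS)
C. LHS = ln(2) ≈ 0.6931, RHS = 0 → fails here (LHS ≠ RHS)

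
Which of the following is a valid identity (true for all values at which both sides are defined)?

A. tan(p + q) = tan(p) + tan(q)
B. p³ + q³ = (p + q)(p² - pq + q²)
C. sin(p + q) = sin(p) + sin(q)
A: fails at (5, 5) — LHS = tan(10) ≈ 0.6484, RHS = 2·tan(5) ≈ -6.761.
B: holds — e.g. at (0, 1), both sides equal 1.
C: fails at (2, 4) — LHS = sin(6) ≈ -0.2794, RHS = sin(4) + sin(2) ≈ 0.1525.

Answer: B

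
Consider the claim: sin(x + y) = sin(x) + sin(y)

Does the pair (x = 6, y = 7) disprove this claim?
Yes

Substituting x = 6, y = 7:
LHS = sin(6 + 7) = sin(13) ≈ 0.4202
RHS = sin(6) + sin(7) ≈ 0.3776

Since LHS ≠ RHS, this pair disproves the claim.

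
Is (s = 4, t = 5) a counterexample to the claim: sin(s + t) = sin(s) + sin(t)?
Yes

Substituting s = 4, t = 5:
LHS = sin(4 + 5) = sin(9) ≈ 0.4121
RHS = sin(4) + sin(5) ≈ -1.716

Since LHS ≠ RHS, this pair disproves the claim.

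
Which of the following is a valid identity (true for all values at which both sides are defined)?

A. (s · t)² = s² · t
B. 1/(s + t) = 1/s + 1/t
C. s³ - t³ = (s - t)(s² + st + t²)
A: fails at (3, 4) — LHS = 144, RHS = 36.
B: fails at (1, 2) — LHS = 1/3, RHS = 3/2.
C: holds — e.g. at (0, 1), both sides equal -1.

Answer: C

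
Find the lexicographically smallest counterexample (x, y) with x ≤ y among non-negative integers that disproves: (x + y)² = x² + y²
Substituting (1, 1) into the claim:
LHS = (1 + 1)² = 4
RHS = 1² + 1² = 2

Since LHS ≠ RHS, this pair disproves the claim, and no lexicographically smaller pair (x ≤ y, non-negative integers) does.

For instance (5, 6) is also a counterexample (LHS = 121, RHS = 61), but it's lexicographically larger.

Answer: (x, y) = (1, 1)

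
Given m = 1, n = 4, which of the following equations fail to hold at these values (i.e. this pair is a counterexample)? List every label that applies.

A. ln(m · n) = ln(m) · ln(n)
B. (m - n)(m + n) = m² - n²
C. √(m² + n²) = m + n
Evaluating each claim at the given values:
A. LHS = ln(4) ≈ 1.386, RHS = 0 → fails here (LHS ≠ RHS)
B. LHS = -15, RHS = -15 → holds here (LHS = RHS)
C. LHS = √(17) ≈ 4.123, RHS = 5 → fails here (LHS ≠ RHS)

Answer: A, C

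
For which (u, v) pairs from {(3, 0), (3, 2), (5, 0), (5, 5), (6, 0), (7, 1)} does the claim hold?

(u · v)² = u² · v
Testing each pair:
(3, 0): LHS = 0, RHS = 0 → holds
(3, 2): LHS = 36, RHS = 18 → fails
(5, 0): LHS = 0, RHS = 0 → holds
(5, 5): LHS = 625, RHS = 125 → fails
(6, 0): LHS = 0, RHS = 0 → holds
(7, 1): LHS = 49, RHS = 49 → holds

4 of 6 pairs satisfy the claim.

Answer: (3, 0), (5, 0), (6, 0), (7, 1)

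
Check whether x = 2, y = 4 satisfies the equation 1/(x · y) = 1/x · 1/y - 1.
Fails

Substituting x = 2, y = 4:

LHS = 1/(2 · 4) = 1/8
RHS = 1/2 · 1/4 - 1 = -7/8

LHS ≠ RHS, so the equation does not hold at this point.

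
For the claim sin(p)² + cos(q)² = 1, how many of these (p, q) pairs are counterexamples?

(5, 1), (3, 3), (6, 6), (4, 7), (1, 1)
Testing each pair:
(5, 1): LHS = cos(1)² + sin(5)² ≈ 1.211, RHS = 1 → counterexample
(3, 3): LHS = sin(3)² + cos(3)² = 1, RHS = 1 → satisfies claim
(6, 6): LHS = sin(6)² + cos(6)² = 1, RHS = 1 → satisfies claim
(4, 7): LHS = cos(7)² + sin(4)² ≈ 1.141, RHS = 1 → counterexample
(1, 1): LHS = cos(1)² + sin(1)² = 1, RHS = 1 → satisfies claim

That makes 2 counterexamples.

Answer: 2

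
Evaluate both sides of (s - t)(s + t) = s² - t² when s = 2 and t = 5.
LHS = (2 - 5)(2 + 5) = -21
RHS = 2² - 5² = -21

LHS = RHS: the two sides agree.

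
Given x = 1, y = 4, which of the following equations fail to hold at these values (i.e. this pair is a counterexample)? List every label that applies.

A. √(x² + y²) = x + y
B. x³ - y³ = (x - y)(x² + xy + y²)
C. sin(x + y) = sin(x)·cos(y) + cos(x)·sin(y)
A

Evaluating each claim at the given values:
A. LHS = √(17) ≈ 4.123, RHS = 5 → fails here (LHS ≠ RHS)
B. LHS = -63, RHS = -63 → holds here (LHS = RHS)
C. LHS = sin(5) ≈ -0.9589, RHS = sin(1)·cos(4) + sin(4)·cos(1) ≈ -0.9589 → holds here (LHS = RHS)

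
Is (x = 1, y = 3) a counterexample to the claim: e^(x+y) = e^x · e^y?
Substituting x = 1, y = 3:
LHS = e^(1+3) = e^4 ≈ 54.6
RHS = e^1 · e^3 = e^4 ≈ 54.6

The sides agree, so this pair does not disprove the claim.

Answer: No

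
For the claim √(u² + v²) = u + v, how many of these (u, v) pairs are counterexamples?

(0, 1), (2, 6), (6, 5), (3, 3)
3

Testing each pair:
(0, 1): LHS = 1, RHS = 1 → satisfies claim
(2, 6): LHS = 2·√(10) ≈ 6.325, RHS = 8 → counterexample
(6, 5): LHS = √(61) ≈ 7.81, RHS = 11 → counterexample
(3, 3): LHS = 3·√(2) ≈ 4.243, RHS = 6 → counterexample

That makes 3 counterexamples.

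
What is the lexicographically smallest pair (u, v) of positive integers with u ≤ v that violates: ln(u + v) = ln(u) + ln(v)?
(u, v) = (1, 1)

Substituting (1, 1) into the claim:
LHS = ln(1 + 1) = ln(2) ≈ 0.6931
RHS = ln(1) + ln(1) = 0

Since LHS ≠ RHS, this pair disproves the claim, and no lexicographically smaller pair (u ≤ v, positive integers) does.

For instance (3, 3) is also a counterexample (LHS = ln(6) ≈ 1.792, RHS = 2·ln(3) ≈ 2.197), but it's lexicographically larger.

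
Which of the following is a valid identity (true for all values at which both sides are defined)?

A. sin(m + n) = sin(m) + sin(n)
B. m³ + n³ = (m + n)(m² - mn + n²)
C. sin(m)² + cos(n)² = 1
A: fails at (5, 8) — LHS = sin(13) ≈ 0.4202, RHS = sin(5) + sin(8) ≈ 0.03043.
B: holds — e.g. at (2, 7), both sides equal 351.
C: fails at (2, 3) — LHS = sin(2)² + cos(3)² ≈ 1.807, RHS = 1.

Answer: B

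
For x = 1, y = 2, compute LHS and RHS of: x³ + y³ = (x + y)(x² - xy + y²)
LHS = 1³ + 2³ = 9
RHS = (1 + 2)(1² - 1·2 + 2²) = 9

LHS = RHS: the two sides agree.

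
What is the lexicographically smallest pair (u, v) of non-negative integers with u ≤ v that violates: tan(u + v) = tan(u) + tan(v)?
At (0, 5): both sides equal tan(5) ≈ -3.381, so it holds there.

Substituting (1, 1) into the claim:
LHS = tan(1 + 1) = tan(2) ≈ -2.185
RHS = tan(1) + tan(1) = 2·tan(1) ≈ 3.115

Since LHS ≠ RHS, this pair disproves the claim, and no lexicographically smaller pair (u ≤ v, non-negative integers) does.

For instance (3, 5) is also a counterexample (LHS = tan(8) ≈ -6.8, RHS = tan(5) + tan(3) ≈ -3.523), but it's lexicographically larger.

Answer: (u, v) = (1, 1)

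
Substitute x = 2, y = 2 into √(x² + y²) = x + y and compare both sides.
LHS = √(2² + 2²) = 2·√(2) ≈ 2.828
RHS = 2 + 2 = 4

LHS ≠ RHS (they differ by about 1.172), so the equation does not hold here.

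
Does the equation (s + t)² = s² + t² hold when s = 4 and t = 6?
Fails

Substituting s = 4, t = 6:

LHS = (4 + 6)² = 100
RHS = 4² + 6² = 52

LHS ≠ RHS, so the equation does not hold at this point.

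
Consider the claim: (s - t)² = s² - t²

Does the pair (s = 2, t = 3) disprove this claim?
Substituting s = 2, t = 3:
LHS = (2 - 3)² = 1
RHS = 2² - 3² = -5

Since LHS ≠ RHS, this pair disproves the claim.

Answer: Yes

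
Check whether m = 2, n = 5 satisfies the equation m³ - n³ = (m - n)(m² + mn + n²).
Holds

Substituting m = 2, n = 5:

LHS = 2³ - 5³ = -117
RHS = (2 - 5)(2² + 2·5 + 5²) = -117

LHS = RHS, so the equation holds at this point.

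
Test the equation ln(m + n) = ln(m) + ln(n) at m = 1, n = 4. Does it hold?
Substituting m = 1, n = 4:

LHS = ln(1 + 4) = ln(5) ≈ 1.609
RHS = ln(1) + ln(4) = ln(4) ≈ 1.386

LHS ≠ RHS, so the equation does not hold at this point.

Answer: Fails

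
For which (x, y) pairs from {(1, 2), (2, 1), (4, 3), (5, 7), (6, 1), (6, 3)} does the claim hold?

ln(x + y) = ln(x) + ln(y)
None

Testing each pair:
(1, 2): LHS = ln(3) ≈ 1.099, RHS = ln(2) ≈ 0.6931 → fails
(2, 1): LHS = ln(3) ≈ 1.099, RHS = ln(2) ≈ 0.6931 → fails
(4, 3): LHS = ln(7) ≈ 1.946, RHS = ln(3) + ln(4) ≈ 2.485 → fails
(5, 7): LHS = ln(12) ≈ 2.485, RHS = ln(5) + ln(7) ≈ 3.555 → fails
(6, 1): LHS = ln(7) ≈ 1.946, RHS = ln(6) ≈ 1.792 → fails
(6, 3): LHS = ln(9) ≈ 2.197, RHS = ln(3) + ln(6) ≈ 2.89 → fails

No pair satisfies the claim.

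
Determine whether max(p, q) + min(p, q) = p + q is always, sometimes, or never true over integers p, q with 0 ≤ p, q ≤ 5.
Always true

The identity holds for every pair in the range. For instance at (p, q) = (0, 1): both sides equal 1.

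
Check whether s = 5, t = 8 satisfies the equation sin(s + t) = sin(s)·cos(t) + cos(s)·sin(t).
Holds

Substituting s = 5, t = 8:

LHS = sin(5 + 8) = sin(13) ≈ 0.4202
RHS = sin(5)·cos(8) + cos(5)·sin(8) = sin(5)·cos(8) + sin(8)·cos(5) ≈ 0.4202

LHS = RHS, so the equation holds at this point.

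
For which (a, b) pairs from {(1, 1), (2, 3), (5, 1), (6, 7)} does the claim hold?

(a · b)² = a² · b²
All pairs

Testing each pair:
(1, 1): LHS = 1, RHS = 1 → holds
(2, 3): LHS = 36, RHS = 36 → holds
(5, 1): LHS = 25, RHS = 25 → holds
(6, 7): LHS = 1764, RHS = 1764 → holds

Every pair satisfies the claim.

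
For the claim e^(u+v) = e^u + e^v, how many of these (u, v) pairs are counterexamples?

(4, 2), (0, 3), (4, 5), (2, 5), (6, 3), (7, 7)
6

Testing each pair:
(4, 2): LHS = e^6 ≈ 403.4, RHS = e^2 + e^4 ≈ 61.99 → counterexample
(0, 3): LHS = e^3 ≈ 20.09, RHS = 1 + e^3 ≈ 21.09 → counterexample
(4, 5): LHS = e^9 ≈ 8103, RHS = e^4 + e^5 ≈ 203 → counterexample
(2, 5): LHS = e^7 ≈ 1097, RHS = e^2 + e^5 ≈ 155.8 → counterexample
(6, 3): LHS = e^9 ≈ 8103, RHS = e^3 + e^6 ≈ 423.5 → counterexample
(7, 7): LHS = e^14 ≈ 1202604.3, RHS = 2·e^7 ≈ 2193 → counterexample

That makes 6 counterexamples.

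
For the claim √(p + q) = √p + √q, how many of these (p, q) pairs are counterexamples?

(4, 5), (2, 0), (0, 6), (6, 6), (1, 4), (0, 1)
Testing each pair:
(4, 5): LHS = 3, RHS = 2 + √(5) ≈ 4.236 → counterexample
(2, 0): LHS = √(2) ≈ 1.414, RHS = √(2) ≈ 1.414 → satisfies claim
(0, 6): LHS = √(6) ≈ 2.449, RHS = √(6) ≈ 2.449 → satisfies claim
(6, 6): LHS = 2·√(3) ≈ 3.464, RHS = 2·√(6) ≈ 4.899 → counterexample
(1, 4): LHS = √(5) ≈ 2.236, RHS = 3 → counterexample
(0, 1): LHS = 1, RHS = 1 → satisfies claim

That makes 3 counterexamples.

Answer: 3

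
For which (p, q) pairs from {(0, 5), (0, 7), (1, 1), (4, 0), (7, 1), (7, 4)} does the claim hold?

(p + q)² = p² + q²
Testing each pair:
(0, 5): LHS = 25, RHS = 25 → holds
(0, 7): LHS = 49, RHS = 49 → holds
(1, 1): LHS = 4, RHS = 2 → fails
(4, 0): LHS = 16, RHS = 16 → holds
(7, 1): LHS = 64, RHS = 50 → fails
(7, 4): LHS = 121, RHS = 65 → fails

3 of 6 pairs satisfy the claim.

Answer: (0, 5), (0, 7), (4, 0)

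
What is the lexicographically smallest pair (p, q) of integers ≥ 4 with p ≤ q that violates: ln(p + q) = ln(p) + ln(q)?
(p, q) = (4, 4)

Substituting (4, 4) into the claim:
LHS = ln(4 + 4) = ln(8) ≈ 2.079
RHS = ln(4) + ln(4) = 2·ln(4) ≈ 2.773

Since LHS ≠ RHS, this pair disproves the claim, and no lexicographically smaller pair (p ≤ q, integers ≥ 4) does.

For instance (8, 9) is also a counterexample (LHS = ln(17) ≈ 2.833, RHS = ln(8) + ln(9) ≈ 4.277), but it's lexicographically larger.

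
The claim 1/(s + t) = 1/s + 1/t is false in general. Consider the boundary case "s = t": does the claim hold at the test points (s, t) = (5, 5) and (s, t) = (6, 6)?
At (5, 5): LHS = 1/10 ≠ RHS = 2/5
At (6, 6): LHS = 1/12 ≠ RHS = 1/3

Answer: No, fails at both test points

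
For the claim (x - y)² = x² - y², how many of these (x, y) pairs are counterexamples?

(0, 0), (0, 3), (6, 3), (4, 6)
3

Testing each pair:
(0, 0): LHS = 0, RHS = 0 → satisfies claim
(0, 3): LHS = 9, RHS = -9 → counterexample
(6, 3): LHS = 9, RHS = 27 → counterexample
(4, 6): LHS = 4, RHS = -20 → counterexample

That makes 3 counterexamples.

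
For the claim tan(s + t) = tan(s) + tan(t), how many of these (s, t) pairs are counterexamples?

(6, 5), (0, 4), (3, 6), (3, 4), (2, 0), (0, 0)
Testing each pair:
(6, 5): LHS = tan(11) ≈ -226, RHS = tan(5) + tan(6) ≈ -3.672 → counterexample
(0, 4): LHS = tan(4) ≈ 1.158, RHS = tan(4) ≈ 1.158 → satisfies claim
(3, 6): LHS = tan(9) ≈ -0.4523, RHS = tan(6) + tan(3) ≈ -0.4336 → counterexample
(3, 4): LHS = tan(7) ≈ 0.8714, RHS = tan(3) + tan(4) ≈ 1.015 → counterexample
(2, 0): LHS = tan(2) ≈ -2.185, RHS = tan(2) ≈ -2.185 → satisfies claim
(0, 0): LHS = 0, RHS = 0 → satisfies claim

That makes 3 counterexamples.

Answer: 3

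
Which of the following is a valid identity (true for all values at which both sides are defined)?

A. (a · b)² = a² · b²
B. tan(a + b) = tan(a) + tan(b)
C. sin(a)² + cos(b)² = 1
A

A: holds — e.g. at (2, 4), both sides equal 64.
B: fails at (1, 2) — LHS = tan(3) ≈ -0.1425, RHS = tan(2) + tan(1) ≈ -0.6276.
C: fails at (2, 7) — LHS = cos(7)² + sin(2)² ≈ 1.395, RHS = 1.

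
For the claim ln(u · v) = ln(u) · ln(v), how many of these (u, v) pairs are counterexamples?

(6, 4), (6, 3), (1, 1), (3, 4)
Testing each pair:
(6, 4): LHS = ln(24) ≈ 3.178, RHS = ln(4)·ln(6) ≈ 2.484 → counterexample
(6, 3): LHS = ln(18) ≈ 2.89, RHS = ln(3)·ln(6) ≈ 1.968 → counterexample
(1, 1): LHS = 0, RHS = 0 → satisfies claim
(3, 4): LHS = ln(12) ≈ 2.485, RHS = ln(3)·ln(4) ≈ 1.523 → counterexample

That makes 3 counterexamples.

Answer: 3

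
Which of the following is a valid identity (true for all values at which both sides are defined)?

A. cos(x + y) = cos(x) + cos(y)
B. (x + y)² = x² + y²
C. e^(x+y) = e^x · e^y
C

A: fails at (4, 6) — LHS = cos(10) ≈ -0.8391, RHS = cos(4) + cos(6) ≈ 0.3065.
B: fails at (1, 4) — LHS = 25, RHS = 17.
C: holds — e.g. at (2, 2), both sides equal e^4 ≈ 54.6.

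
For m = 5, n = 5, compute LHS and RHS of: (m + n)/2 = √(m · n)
LHS = (5 + 5)/2 = 5
RHS = √(5 · 5) = 5

LHS = RHS: the two sides agree.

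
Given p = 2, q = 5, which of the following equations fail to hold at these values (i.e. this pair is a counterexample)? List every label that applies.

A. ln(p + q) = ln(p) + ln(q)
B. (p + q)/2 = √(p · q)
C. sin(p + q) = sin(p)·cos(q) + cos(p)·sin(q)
A, B

Evaluating each claim at the given values:
A. LHS = ln(7) ≈ 1.946, RHS = ln(2) + ln(5) ≈ 2.303 → fails here (LHS ≠ RHS)
B. LHS = 7/2, RHS = √(10) ≈ 3.162 → fails here (LHS ≠ RHS)
C. LHS = sin(7) ≈ 0.657, RHS = sin(2)·cos(5) + sin(5)·cos(2) ≈ 0.657 → holds here (LHS = RHS)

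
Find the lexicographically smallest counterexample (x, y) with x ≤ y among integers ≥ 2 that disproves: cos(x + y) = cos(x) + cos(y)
Substituting (2, 2) into the claim:
LHS = cos(2 + 2) = cos(4) ≈ -0.6536
RHS = cos(2) + cos(2) = 2·cos(2) ≈ -0.8323

Since LHS ≠ RHS, this pair disproves the claim, and no lexicographically smaller pair (x ≤ y, integers ≥ 2) does.

For instance (3, 5) is also a counterexample (LHS = cos(8) ≈ -0.1455, RHS = cos(3) + cos(5) ≈ -0.7063), but it's lexicographically larger.

Answer: (x, y) = (2, 2)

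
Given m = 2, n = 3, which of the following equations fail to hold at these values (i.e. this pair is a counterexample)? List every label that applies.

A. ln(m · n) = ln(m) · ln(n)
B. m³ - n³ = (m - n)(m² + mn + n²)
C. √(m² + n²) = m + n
Evaluating each claim at the given values:
A. LHS = ln(6) ≈ 1.792, RHS = ln(2)·ln(3) ≈ 0.7615 → fails here (LHS ≠ RHS)
B. LHS = -19, RHS = -19 → holds here (LHS = RHS)
C. LHS = √(13) ≈ 3.606, RHS = 5 → fails here (LHS ≠ RHS)

Answer: A, C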